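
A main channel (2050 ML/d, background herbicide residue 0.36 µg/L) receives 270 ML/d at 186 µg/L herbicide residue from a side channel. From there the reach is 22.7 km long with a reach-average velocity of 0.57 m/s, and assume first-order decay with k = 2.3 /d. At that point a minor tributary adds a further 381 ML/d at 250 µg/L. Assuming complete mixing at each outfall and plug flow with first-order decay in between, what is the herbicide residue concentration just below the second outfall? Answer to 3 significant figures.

Conservation of mass: C = (2050·0.3600 + 270.0·186.0) / 2320 = 50960/2320 = 21.96 µg/L; combined flow 2320 ML/d.
Travel time t = 22.7·1000 / 0.57 = 39820 s = 11.06 h.
First-order decay: C = 21.96·exp(−k·t) = 21.96·0.3464 = 7.609 µg/L.
At the second outfall, C = (2320·7.609 + 381.0·250.0) / (2320 + 381.0) = 41.80 µg/L.

41.8 µg/L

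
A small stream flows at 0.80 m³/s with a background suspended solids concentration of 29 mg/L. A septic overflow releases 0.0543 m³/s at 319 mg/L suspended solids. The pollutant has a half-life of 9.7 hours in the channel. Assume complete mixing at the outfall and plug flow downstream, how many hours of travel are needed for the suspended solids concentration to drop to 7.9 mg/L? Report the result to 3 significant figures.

Flow-weighted average: C = (0.8000·29.00 + 0.05430·319.0) / 0.8543 = 40.52/0.8543 = 47.43 mg/L.
Half-life 9.7 h → k = ln 2 / 9.7 = 0.07146 h⁻¹ = 1.715 d⁻¹.
47.43·exp(−k·t) = 7.9 → t = ln(47.43/7.9)/k = 90300 s = 25.08 h.

25.1 h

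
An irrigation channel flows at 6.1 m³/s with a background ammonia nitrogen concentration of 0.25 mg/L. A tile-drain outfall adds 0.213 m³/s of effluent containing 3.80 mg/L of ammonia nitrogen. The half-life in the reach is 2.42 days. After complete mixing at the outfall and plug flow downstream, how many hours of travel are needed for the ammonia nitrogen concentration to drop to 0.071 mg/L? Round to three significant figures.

After mixing, C = (6.100·0.2500 + 0.2130·3.800) / 6.313 = 2.334/6.313 = 0.3698 mg/L.
Half-life 2.42 d → k = ln 2 / 2.42 = 0.2864 d⁻¹.
0.3698·exp(−k·t) = 0.071 → t = ln(0.3698/0.071)/k = 497800 s = 138.3 h.

138 h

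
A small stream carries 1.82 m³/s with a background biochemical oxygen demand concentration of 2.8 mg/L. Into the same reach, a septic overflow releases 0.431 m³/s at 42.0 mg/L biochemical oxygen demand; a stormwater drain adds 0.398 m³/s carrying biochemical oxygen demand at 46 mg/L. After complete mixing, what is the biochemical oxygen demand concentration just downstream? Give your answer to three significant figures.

15.7 mg/L

Flow-weighted average: C = (1.820·2.800 + 0.4310·42.00 + 0.3980·46.00) / 2.649 = 41.51/2.649 = 15.67 mg/L.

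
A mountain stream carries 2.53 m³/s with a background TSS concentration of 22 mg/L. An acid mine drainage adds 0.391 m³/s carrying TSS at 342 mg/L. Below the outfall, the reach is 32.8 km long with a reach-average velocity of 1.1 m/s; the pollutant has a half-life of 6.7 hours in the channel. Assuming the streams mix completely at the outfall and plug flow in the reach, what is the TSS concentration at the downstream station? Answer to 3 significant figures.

27.5 mg/L

After mixing, C = (2.530·22.00 + 0.3910·342.0) / 2.921 = 189.4/2.921 = 64.83 mg/L.
Travel time t = 32.8·1000 / 1.1 = 29820 s = 8.283 h.
Half-life 6.7 h → k = ln 2 / 6.7 = 0.1035 h⁻¹ = 2.483 d⁻¹.
Decay over the reach: 64.83·exp(−kt) = 64.83·0.4245 = 27.52 mg/L.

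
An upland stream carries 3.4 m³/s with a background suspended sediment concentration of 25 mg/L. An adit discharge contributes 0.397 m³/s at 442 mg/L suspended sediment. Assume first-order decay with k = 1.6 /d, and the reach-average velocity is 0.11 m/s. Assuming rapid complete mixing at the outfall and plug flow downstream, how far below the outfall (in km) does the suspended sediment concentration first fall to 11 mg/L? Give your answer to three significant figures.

10.9 km

After mixing, C = (3.400·25.00 + 0.3970·442.0) / 3.797 = 260.5/3.797 = 68.60 mg/L.
Set 68.60·exp(−k·t) = 11 → t = ln(68.60/11)/k = 98840 s = 27.46 h.
Distance = v·t = 0.11·98840 = 10870 m = 10.87 km.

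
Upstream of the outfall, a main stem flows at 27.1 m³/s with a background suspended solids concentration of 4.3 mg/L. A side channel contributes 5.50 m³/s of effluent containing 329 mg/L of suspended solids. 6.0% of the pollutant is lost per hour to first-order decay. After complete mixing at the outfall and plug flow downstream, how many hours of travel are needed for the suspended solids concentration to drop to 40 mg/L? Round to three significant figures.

After mixing, C = (27.10·4.300 + 5.500·329.0) / 32.60 = 1926/32.60 = 59.08 mg/L.
6.0%/h lost → k = −ln(1 − 0.06) = 0.06188 h⁻¹.
59.08·exp(−k·t) = 40 → t = ln(59.08/40)/k = 22690 s = 6.303 h.

6.30 h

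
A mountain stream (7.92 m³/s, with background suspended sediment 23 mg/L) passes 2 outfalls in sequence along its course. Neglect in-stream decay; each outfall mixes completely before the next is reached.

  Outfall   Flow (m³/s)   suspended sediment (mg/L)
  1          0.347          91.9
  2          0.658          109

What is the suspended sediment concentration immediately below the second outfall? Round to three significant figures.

32.0 mg/L

Below outfall 1: Q → 8.267 m³/s, C = (7.920·23.00 + 0.3470·91.90)/8.267 = 25.89 mg/L.
Below outfall 2: Q → 8.925 m³/s, C = (8.267·25.89 + 0.6580·109.0)/8.925 = 32.02 mg/L.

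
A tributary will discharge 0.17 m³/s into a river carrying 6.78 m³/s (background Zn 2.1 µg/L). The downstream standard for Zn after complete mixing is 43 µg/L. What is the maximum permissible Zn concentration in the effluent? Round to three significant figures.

At the limit, (Qr·Cr + Qe·Cₑ)/(Qr + Qe) = 43:
Cₑ = (6.950·43 − 6.780·2.100) / 0.1700 = 1674 µg/L.

1670 µg/L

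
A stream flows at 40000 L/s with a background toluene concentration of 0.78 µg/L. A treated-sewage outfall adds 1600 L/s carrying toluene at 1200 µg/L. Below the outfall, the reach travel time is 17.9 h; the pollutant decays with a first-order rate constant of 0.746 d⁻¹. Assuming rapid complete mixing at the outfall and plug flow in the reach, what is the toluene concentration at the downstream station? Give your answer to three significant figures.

Flow-weighted average: C = (40000·0.7800 + 1600·1200) / 41600 = 1951000/41600 = 46.90 µg/L.
Decay over the reach: 46.90·exp(−kt) = 46.90·0.5733 = 26.89 µg/L.

26.9 µg/L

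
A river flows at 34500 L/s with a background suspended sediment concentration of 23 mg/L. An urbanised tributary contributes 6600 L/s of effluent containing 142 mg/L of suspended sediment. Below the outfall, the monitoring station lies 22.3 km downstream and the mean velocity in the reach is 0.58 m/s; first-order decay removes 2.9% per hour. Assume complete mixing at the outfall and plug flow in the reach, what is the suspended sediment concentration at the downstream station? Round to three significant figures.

Conservation of mass: C = (34500·23.00 + 6600·142.0) / 41100 = 1731000/41100 = 42.11 mg/L.
Travel time t = 22.3·1000 / 0.58 = 38450 s = 10.68 h.
2.9%/h lost → k = −ln(1 − 0.029) = 0.02943 h⁻¹.
Decay over the reach: 42.11·exp(−kt) = 42.11·0.7303 = 30.75 mg/L.

30.8 mg/L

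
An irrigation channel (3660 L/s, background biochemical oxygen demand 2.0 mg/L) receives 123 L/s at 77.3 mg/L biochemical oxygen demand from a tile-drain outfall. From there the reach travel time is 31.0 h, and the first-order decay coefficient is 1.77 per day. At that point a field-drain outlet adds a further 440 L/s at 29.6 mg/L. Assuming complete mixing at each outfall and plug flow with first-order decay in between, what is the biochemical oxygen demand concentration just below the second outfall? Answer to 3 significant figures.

3.49 mg/L

After mixing, C = (3660·2.000 + 123.0·77.30) / 3783 = 16830/3783 = 4.448 mg/L; combined flow 3783 L/s.
Applying C = C₀e^(−kt): 4.448 × 0.1016 = 0.4522 mg/L.
Second outfall: C = (3783·0.4522 + 440.0·29.60)/4223 = 3.489 mg/L.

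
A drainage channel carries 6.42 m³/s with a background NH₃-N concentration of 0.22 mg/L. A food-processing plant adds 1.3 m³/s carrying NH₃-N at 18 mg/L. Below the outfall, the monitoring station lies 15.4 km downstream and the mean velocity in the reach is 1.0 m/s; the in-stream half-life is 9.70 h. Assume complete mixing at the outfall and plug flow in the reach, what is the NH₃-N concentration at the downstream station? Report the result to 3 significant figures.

Mixed concentration C = ΣQC/ΣQ = (6.420·0.2200 + 1.300·18.00) / 7.720 = 24.81/7.720 = 3.214 mg/L.
Travel time t = 15.4·1000 / 1.0 = 15400 s = 4.278 h.
Half-life 9.70 h → k = ln 2 / 9.70 = 0.07146 h⁻¹ = 1.715 d⁻¹.
First-order decay: C = 3.214·exp(−k·t) = 3.214·0.7366 = 2.368 mg/L.

2.37 mg/L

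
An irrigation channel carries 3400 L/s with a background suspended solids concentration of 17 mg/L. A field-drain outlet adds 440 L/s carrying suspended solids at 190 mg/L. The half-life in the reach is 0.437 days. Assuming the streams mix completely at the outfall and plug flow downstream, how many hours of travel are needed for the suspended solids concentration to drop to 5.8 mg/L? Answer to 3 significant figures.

28.0 h

Flow-weighted average: C = (3400·17.00 + 440.0·190.0) / 3840 = 141400/3840 = 36.82 mg/L.
Half-life 0.437 d → k = ln 2 / 0.437 = 1.586 d⁻¹.
36.82·exp(−k·t) = 5.8 → t = ln(36.82/5.8)/k = 100700 s = 27.97 h.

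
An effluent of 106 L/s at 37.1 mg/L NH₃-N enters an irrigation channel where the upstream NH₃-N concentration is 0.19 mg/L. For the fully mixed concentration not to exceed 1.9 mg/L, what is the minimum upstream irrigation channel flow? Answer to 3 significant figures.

Set C_mix = 1.9: (Q·0.1900 + 106.0·37.10) / (Q + 106.0) = 1.9
→ Q = 106.0·(37.10 − 1.9)/(1.9 − 0.1900) = 2182 L/s.

2180 L/s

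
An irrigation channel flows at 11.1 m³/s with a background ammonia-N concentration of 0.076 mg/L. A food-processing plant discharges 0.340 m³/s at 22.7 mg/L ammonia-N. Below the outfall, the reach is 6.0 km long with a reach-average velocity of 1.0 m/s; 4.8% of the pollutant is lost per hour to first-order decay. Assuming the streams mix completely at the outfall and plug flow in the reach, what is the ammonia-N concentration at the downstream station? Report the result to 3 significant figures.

0.689 mg/L

Flow-weighted average: C = (11.10·0.07600 + 0.3400·22.70) / 11.44 = 8.562/11.44 = 0.7484 mg/L.
Travel time t = 6.0·1000 / 1.0 = 6000 s = 1.667 h.
4.8%/h lost → k = −ln(1 − 0.048) = 0.04919 h⁻¹.
After decay, C = 0.7484 × e^(−kt) = 0.7484 × 0.9213 = 0.6895 mg/L.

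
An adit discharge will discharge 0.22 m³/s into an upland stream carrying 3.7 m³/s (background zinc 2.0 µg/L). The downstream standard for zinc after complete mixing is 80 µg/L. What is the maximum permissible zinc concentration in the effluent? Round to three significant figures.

At the limit, (Qr·Cr + Qe·Cₑ)/(Qr + Qe) = 80:
Cₑ = (3.920·80 − 3.700·2.000) / 0.2200 = 1392 µg/L.

1390 µg/L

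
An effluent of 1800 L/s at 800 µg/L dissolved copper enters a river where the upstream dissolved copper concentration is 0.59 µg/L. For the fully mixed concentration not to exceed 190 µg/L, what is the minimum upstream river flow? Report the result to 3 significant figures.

5800 L/s

Set C_mix = 190: (Q·0.5900 + 1800·800.0) / (Q + 1800) = 190
→ Q = 1800·(800.0 − 190)/(190 − 0.5900) = 5797 L/s.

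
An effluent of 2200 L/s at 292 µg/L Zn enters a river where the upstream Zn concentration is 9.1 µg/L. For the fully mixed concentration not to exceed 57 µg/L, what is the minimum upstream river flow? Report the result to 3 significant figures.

Set C_mix = 57: (Q·9.100 + 2200·292.0) / (Q + 2200) = 57
→ Q = 2200·(292.0 − 57)/(57 − 9.100) = 10790 L/s.

10800 L/s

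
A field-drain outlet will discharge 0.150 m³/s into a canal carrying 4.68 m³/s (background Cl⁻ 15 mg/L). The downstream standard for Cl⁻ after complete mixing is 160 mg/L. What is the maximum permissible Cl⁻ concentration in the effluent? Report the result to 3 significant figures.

At the limit, (Qr·Cr + Qe·Cₑ)/(Qr + Qe) = 160:
Cₑ = (4.830·160 − 4.680·15.00) / 0.1500 = 4684 mg/L.

4680 mg/L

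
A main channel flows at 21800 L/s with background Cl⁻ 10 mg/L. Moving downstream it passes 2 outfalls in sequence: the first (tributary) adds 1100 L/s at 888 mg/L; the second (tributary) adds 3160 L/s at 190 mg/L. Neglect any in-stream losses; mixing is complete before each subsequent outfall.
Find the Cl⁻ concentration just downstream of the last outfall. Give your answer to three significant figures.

68.9 mg/L

Outfall 1: combined Q = 22900 L/s; C = (21800·10.00 + 1100·888.0)/22900 = 52.17 mg/L.
Outfall 2: combined Q = 26060 L/s; C = (22900·52.17 + 3160·190.0)/26060 = 68.89 mg/L.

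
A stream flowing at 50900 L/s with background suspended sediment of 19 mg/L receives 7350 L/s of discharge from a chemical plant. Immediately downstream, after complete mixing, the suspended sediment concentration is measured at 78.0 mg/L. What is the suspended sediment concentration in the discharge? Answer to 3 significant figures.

487 mg/L

Mass balance: 50900·19.00 + 7350·Cₑ = 58250·78.00
→ Cₑ = (58250·78.00 − 50900·19.00) / 7350 = 486.6 mg/L.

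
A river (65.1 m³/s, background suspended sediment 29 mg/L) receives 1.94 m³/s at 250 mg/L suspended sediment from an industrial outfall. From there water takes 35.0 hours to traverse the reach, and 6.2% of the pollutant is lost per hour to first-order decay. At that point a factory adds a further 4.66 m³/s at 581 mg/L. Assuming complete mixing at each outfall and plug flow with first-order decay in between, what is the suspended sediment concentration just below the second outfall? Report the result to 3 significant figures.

Mixed concentration C = ΣQC/ΣQ = (65.10·29.00 + 1.940·250.0) / 67.04 = 2373/67.04 = 35.40 mg/L; combined flow 67.04 m³/s.
6.2%/h lost → k = −ln(1 − 0.062) = 0.06401 h⁻¹.
First-order decay: C = 35.40·exp(−k·t) = 35.40·0.1064 = 3.767 mg/L.
Second outfall: C = (67.04·3.767 + 4.660·581.0)/71.70 = 41.28 mg/L.

41.3 mg/L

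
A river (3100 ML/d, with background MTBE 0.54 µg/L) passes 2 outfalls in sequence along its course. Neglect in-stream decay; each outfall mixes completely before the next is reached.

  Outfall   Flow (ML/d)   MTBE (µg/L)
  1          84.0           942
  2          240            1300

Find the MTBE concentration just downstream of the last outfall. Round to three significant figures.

Below outfall 1: Q → 3184 ML/d, C = (3100·0.5400 + 84.00·942.0)/3184 = 25.38 µg/L.
Below outfall 2: Q → 3424 ML/d, C = (3184·25.38 + 240.0·1300)/3424 = 114.7 µg/L.

115 µg/L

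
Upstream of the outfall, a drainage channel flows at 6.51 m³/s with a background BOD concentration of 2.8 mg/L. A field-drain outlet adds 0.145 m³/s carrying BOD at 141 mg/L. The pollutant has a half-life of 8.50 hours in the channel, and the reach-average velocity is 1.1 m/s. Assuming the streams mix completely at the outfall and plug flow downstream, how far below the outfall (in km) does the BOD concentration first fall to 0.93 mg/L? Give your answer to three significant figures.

89.0 km

After mixing, C = (6.510·2.800 + 0.1450·141.0) / 6.655 = 38.67/6.655 = 5.811 mg/L.
Half-life 8.50 h → k = ln 2 / 8.50 = 0.08155 h⁻¹ = 1.957 d⁻¹.
Set 5.811·exp(−k·t) = 0.93 → t = ln(5.811/0.93)/k = 80890 s = 22.47 h.
Distance = v·t = 1.1·80890 = 88980 m = 88.98 km.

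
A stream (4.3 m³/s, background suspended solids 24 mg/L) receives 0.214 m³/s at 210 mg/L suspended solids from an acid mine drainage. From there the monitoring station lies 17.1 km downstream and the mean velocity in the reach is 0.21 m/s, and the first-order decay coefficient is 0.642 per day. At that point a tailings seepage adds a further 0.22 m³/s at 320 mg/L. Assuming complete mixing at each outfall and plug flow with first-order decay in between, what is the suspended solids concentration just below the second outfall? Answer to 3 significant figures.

32.0 mg/L

Mixed concentration C = ΣQC/ΣQ = (4.300·24.00 + 0.2140·210.0) / 4.514 = 148.1/4.514 = 32.82 mg/L; combined flow 4.514 m³/s.
Travel time t = 17.1·1000 / 0.21 = 81430 s = 22.62 h.
After decay, C = 32.82 × e^(−kt) = 32.82 × 0.5460 = 17.92 mg/L.
At the second outfall, C = (4.514·17.92 + 0.2200·320.0) / (4.514 + 0.2200) = 31.96 mg/L.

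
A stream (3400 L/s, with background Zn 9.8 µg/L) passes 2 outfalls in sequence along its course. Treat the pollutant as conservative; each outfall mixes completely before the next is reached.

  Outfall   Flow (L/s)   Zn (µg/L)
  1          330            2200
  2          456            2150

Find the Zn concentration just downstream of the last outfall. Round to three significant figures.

416 µg/L

After outfall 1: Q = 3400 + 330.0 = 3730 L/s; C = (3400·9.800 + 330.0·2200)/3730 = 203.6 µg/L.
After outfall 2: Q = 3730 + 456.0 = 4186 L/s; C = (3730·203.6 + 456.0·2150)/4186 = 415.6 µg/L.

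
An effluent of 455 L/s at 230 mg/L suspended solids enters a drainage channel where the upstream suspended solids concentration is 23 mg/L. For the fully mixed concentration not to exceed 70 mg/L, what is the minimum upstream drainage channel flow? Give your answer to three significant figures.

1550 L/s

Set C_mix = 70: (Q·23.00 + 455.0·230.0) / (Q + 455.0) = 70
→ Q = 455.0·(230.0 − 70)/(70 − 23.00) = 1549 L/s.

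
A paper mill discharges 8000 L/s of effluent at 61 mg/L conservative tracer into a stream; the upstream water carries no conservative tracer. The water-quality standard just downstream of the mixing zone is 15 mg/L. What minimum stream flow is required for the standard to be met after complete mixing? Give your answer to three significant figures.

Set C_mix = 15: (Q·0 + 8000·61.00) / (Q + 8000) = 15
→ Q = 8000·(61.00 − 15)/(15 − 0) = 24530 L/s.

24500 L/s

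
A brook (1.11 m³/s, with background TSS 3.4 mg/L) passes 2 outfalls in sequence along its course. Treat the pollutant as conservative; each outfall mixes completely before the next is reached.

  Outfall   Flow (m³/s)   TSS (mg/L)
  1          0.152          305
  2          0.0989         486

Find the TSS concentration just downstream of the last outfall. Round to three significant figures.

72.2 mg/L

Below outfall 1: Q → 1.262 m³/s, C = (1.110·3.400 + 0.1520·305.0)/1.262 = 39.73 mg/L.
Below outfall 2: Q → 1.361 m³/s, C = (1.262·39.73 + 0.09890·486.0)/1.361 = 72.16 mg/L.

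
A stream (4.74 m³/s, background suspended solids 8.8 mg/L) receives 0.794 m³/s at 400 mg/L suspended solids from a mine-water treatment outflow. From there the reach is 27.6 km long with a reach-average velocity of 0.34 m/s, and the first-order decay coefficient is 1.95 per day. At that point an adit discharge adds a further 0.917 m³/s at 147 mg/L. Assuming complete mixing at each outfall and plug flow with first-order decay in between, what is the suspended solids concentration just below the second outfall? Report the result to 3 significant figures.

Mass balance: C = (4.740·8.800 + 0.7940·400.0) / 5.534 = 359.3/5.534 = 64.93 mg/L; combined flow 5.534 m³/s.
Travel time t = 27.6·1000 / 0.34 = 81180 s = 22.55 h.
Applying C = C₀e^(−kt): 64.93 × 0.1601 = 10.39 mg/L.
Second outfall: C = (5.534·10.39 + 0.9170·147.0)/6.451 = 29.81 mg/L.

29.8 mg/L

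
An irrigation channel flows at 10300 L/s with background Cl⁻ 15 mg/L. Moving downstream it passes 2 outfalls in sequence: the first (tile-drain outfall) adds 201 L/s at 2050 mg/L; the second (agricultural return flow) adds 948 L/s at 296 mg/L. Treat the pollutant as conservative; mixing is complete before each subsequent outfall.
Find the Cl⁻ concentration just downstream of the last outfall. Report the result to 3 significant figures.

After outfall 1: Q = 10300 + 201.0 = 10500 L/s; C = (10300·15.00 + 201.0·2050)/10500 = 53.95 mg/L.
After outfall 2: Q = 10500 + 948.0 = 11450 L/s; C = (10500·53.95 + 948.0·296.0)/11450 = 73.99 mg/L.

74.0 mg/L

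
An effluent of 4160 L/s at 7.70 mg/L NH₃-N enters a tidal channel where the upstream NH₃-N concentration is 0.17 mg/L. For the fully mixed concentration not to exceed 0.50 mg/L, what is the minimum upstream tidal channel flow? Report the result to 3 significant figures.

Set C_mix = 0.50: (Q·0.1700 + 4160·7.700) / (Q + 4160) = 0.50
→ Q = 4160·(7.700 − 0.50)/(0.50 − 0.1700) = 90760 L/s.

90800 L/s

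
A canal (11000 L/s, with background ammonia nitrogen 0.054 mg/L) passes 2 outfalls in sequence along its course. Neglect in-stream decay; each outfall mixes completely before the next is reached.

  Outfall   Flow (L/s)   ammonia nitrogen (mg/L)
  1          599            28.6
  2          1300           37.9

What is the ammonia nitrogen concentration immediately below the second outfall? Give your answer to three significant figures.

5.19 mg/L

After outfall 1: Q = 11000 + 599.0 = 11600 L/s; C = (11000·0.05400 + 599.0·28.60)/11600 = 1.528 mg/L.
After outfall 2: Q = 11600 + 1300 = 12900 L/s; C = (11600·1.528 + 1300·37.90)/12900 = 5.194 mg/L.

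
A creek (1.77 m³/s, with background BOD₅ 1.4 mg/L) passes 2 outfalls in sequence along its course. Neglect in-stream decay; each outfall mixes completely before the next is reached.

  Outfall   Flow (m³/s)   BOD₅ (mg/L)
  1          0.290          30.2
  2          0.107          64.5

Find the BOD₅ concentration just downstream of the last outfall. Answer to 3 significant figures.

8.37 mg/L

Outfall 1: combined Q = 2.060 m³/s; C = (1.770·1.400 + 0.2900·30.20)/2.060 = 5.454 mg/L.
Outfall 2: combined Q = 2.167 m³/s; C = (2.060·5.454 + 0.1070·64.50)/2.167 = 8.370 mg/L.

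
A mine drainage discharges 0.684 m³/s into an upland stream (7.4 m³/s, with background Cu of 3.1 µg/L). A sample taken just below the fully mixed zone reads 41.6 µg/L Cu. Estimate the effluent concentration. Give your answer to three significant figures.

458 µg/L

Mass balance: 7.400·3.100 + 0.6840·Cₑ = 8.084·41.60
→ Cₑ = (8.084·41.60 − 7.400·3.100) / 0.6840 = 458.1 µg/L.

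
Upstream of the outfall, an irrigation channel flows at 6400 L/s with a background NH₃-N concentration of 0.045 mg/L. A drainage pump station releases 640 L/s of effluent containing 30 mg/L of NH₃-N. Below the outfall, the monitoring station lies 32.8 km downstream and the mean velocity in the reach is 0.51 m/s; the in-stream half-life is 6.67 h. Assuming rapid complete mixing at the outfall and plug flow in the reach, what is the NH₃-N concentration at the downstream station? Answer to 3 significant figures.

0.432 mg/L

Flow-weighted average: C = (6400·0.04500 + 640.0·30.00) / 7040 = 19490/7040 = 2.768 mg/L.
Travel time t = 32.8·1000 / 0.51 = 64310 s = 17.86 h.
Half-life 6.67 h → k = ln 2 / 6.67 = 0.1039 h⁻¹ = 2.494 d⁻¹.
Applying C = C₀e^(−kt): 2.768 × 0.1562 = 0.4324 mg/L.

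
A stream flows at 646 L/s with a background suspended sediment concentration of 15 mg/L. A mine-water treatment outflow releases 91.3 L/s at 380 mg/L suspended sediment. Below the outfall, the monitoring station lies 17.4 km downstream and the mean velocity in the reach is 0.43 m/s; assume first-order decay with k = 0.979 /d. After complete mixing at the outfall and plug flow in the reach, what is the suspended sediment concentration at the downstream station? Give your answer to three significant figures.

Mass balance: C = (646.0·15.00 + 91.30·380.0) / 737.3 = 44380/737.3 = 60.20 mg/L.
Travel time t = 17.4·1000 / 0.43 = 40470 s = 11.24 h.
Decay over the reach: 60.20·exp(−kt) = 60.20·0.6322 = 38.06 mg/L.

38.1 mg/L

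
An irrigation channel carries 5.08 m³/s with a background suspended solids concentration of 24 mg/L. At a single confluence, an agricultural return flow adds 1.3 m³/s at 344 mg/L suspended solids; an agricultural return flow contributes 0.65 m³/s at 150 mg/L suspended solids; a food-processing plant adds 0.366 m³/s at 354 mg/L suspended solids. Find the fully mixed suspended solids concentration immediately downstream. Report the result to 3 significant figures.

108 mg/L

Mass balance: C = (5.080·24.00 + 1.300·344.0 + 0.6500·150.0 + 0.3660·354.0) / 7.396 = 796.2/7.396 = 107.7 mg/L.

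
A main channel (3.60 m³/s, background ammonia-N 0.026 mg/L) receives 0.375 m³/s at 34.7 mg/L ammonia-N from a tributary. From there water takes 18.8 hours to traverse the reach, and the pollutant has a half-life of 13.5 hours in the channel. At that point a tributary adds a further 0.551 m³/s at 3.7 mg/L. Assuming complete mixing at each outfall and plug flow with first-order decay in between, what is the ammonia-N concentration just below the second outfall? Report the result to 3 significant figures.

Mass balance: C = (3.600·0.02600 + 0.3750·34.70) / 3.975 = 13.11/3.975 = 3.297 mg/L; combined flow 3.975 m³/s.
Half-life 13.5 h → k = ln 2 / 13.5 = 0.05134 h⁻¹ = 1.232 d⁻¹.
First-order decay: C = 3.297·exp(−k·t) = 3.297·0.3809 = 1.256 mg/L.
At the second outfall, C = (3.975·1.256 + 0.5510·3.700) / (3.975 + 0.5510) = 1.553 mg/L.

1.55 mg/L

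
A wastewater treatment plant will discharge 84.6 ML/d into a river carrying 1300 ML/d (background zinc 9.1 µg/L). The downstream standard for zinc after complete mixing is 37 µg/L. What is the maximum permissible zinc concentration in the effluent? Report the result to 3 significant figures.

At the limit, (Qr·Cr + Qe·Cₑ)/(Qr + Qe) = 37:
Cₑ = (1385·37 − 1300·9.100) / 84.60 = 465.7 µg/L.

466 µg/L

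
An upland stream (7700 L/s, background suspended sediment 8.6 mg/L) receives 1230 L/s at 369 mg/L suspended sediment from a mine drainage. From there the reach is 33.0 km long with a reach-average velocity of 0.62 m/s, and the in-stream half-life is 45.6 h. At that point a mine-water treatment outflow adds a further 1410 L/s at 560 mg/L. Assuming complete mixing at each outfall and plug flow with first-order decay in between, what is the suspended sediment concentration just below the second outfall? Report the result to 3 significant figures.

117 mg/L

Mass balance: C = (7700·8.600 + 1230·369.0) / 8930 = 520100/8930 = 58.24 mg/L; combined flow 8930 L/s.
Travel time t = 33.0·1000 / 0.62 = 53230 s = 14.78 h.
Half-life 45.6 h → k = ln 2 / 45.6 = 0.01520 h⁻¹ = 0.3648 d⁻¹.
After decay, C = 58.24 × e^(−kt) = 58.24 × 0.7987 = 46.52 mg/L.
Second outfall: C = (8930·46.52 + 1410·560.0)/10340 = 116.5 mg/L.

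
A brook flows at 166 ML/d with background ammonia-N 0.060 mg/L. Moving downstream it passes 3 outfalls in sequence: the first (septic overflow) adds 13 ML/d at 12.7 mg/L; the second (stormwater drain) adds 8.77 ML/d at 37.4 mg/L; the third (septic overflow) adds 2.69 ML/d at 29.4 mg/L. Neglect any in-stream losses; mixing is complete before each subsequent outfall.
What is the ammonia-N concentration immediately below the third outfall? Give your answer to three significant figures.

3.06 mg/L

Below outfall 1: Q → 179.0 ML/d, C = (166.0·0.06000 + 13.00·12.70)/179.0 = 0.9780 mg/L.
Below outfall 2: Q → 187.8 ML/d, C = (179.0·0.9780 + 8.770·37.40)/187.8 = 2.679 mg/L.
Below outfall 3: Q → 190.5 ML/d, C = (187.8·2.679 + 2.690·29.40)/190.5 = 3.057 mg/L.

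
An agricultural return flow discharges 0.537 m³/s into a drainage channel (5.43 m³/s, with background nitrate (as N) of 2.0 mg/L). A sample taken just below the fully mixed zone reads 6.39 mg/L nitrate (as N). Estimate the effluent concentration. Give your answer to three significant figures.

50.8 mg/L

Mass balance: 5.430·2.000 + 0.5370·Cₑ = 5.967·6.390
→ Cₑ = (5.967·6.390 − 5.430·2.000) / 0.5370 = 50.78 mg/L.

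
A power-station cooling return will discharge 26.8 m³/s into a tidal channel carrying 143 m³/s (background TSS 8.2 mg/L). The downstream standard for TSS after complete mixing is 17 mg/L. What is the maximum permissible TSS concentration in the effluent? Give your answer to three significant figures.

64.0 mg/L

At the limit, (Qr·Cr + Qe·Cₑ)/(Qr + Qe) = 17:
Cₑ = (169.8·17 − 143.0·8.200) / 26.80 = 63.96 mg/L.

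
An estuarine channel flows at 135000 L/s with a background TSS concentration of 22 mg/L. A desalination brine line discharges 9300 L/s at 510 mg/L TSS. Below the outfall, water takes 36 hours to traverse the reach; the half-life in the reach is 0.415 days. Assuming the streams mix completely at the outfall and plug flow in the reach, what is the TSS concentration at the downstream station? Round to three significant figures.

4.36 mg/L

Flow-weighted average: C = (135000·22.00 + 9300·510.0) / 144300 = 7713000/144300 = 53.45 mg/L.
Half-life 0.415 d → k = ln 2 / 0.415 = 1.670 d⁻¹.
Applying C = C₀e^(−kt): 53.45 × 0.08165 = 4.364 mg/L.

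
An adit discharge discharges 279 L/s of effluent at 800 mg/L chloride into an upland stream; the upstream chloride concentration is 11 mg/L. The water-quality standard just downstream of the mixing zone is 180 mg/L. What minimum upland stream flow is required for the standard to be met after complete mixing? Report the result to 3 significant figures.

Set C_mix = 180: (Q·11.00 + 279.0·800.0) / (Q + 279.0) = 180
→ Q = 279.0·(800.0 − 180)/(180 − 11.00) = 1024 L/s.

1020 L/s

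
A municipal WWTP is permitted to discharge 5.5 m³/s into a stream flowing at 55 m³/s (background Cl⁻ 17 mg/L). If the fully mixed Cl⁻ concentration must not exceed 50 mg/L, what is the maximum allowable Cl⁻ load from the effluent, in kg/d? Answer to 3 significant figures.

181000 kg/d

Mass balance at the limit: 55.00·17.00 + 5.500·Cₑ = 60.50·50 → Cₑ = 380.0 mg/L.
Load = 5.500 m³/s × 380.0 g/m³ × 86 400 s/d = 180600 kg/d.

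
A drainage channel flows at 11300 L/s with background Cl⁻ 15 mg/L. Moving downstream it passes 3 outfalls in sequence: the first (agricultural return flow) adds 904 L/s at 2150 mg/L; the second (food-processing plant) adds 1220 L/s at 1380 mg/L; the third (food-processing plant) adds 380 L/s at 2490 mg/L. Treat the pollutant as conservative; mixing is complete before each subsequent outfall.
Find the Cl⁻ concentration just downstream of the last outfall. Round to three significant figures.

344 mg/L

Below outfall 1: Q → 12200 L/s, C = (11300·15.00 + 904.0·2150)/12200 = 173.1 mg/L.
Below outfall 2: Q → 13420 L/s, C = (12200·173.1 + 1220·1380)/13420 = 282.8 mg/L.
Below outfall 3: Q → 13800 L/s, C = (13420·282.8 + 380.0·2490)/13800 = 343.6 mg/L.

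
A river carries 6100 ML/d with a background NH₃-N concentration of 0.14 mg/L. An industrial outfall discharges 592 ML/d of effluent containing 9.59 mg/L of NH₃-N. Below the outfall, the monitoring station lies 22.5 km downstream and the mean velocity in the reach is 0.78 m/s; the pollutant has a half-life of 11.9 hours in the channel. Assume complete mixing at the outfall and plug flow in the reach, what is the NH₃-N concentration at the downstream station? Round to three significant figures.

0.612 mg/L

Conservation of mass: C = (6100·0.1400 + 592.0·9.590) / 6692 = 6531/6692 = 0.9760 mg/L.
Travel time t = 22.5·1000 / 0.78 = 28850 s = 8.013 h.
Half-life 11.9 h → k = ln 2 / 11.9 = 0.05825 h⁻¹ = 1.398 d⁻¹.
First-order decay: C = 0.9760·exp(−k·t) = 0.9760·0.6271 = 0.6120 mg/L.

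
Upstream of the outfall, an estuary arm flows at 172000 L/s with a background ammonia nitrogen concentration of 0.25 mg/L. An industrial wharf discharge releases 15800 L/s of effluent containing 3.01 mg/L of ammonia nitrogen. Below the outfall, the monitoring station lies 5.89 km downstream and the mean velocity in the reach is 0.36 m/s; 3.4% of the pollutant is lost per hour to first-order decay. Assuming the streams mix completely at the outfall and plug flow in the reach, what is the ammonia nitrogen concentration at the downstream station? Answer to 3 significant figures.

Mixed concentration C = ΣQC/ΣQ = (172000·0.2500 + 15800·3.010) / 187800 = 90560/187800 = 0.4822 mg/L.
Travel time t = 5.89·1000 / 0.36 = 16360 s = 4.545 h.
3.4%/h lost → k = −ln(1 − 0.034) = 0.03459 h⁻¹.
After decay, C = 0.4822 × e^(−kt) = 0.4822 × 0.8545 = 0.4121 mg/L.

0.412 mg/L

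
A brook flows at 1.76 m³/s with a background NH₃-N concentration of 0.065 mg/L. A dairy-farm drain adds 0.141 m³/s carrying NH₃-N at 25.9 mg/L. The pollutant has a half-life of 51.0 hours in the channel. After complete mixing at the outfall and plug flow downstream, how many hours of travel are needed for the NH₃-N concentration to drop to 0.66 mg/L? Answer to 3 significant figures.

80.9 h

Mixed concentration C = ΣQC/ΣQ = (1.760·0.06500 + 0.1410·25.90) / 1.901 = 3.766/1.901 = 1.981 mg/L.
Half-life 51.0 h → k = ln 2 / 51.0 = 0.01359 h⁻¹ = 0.3262 d⁻¹.
1.981·exp(−k·t) = 0.66 → t = ln(1.981/0.66)/k = 291200 s = 80.88 h.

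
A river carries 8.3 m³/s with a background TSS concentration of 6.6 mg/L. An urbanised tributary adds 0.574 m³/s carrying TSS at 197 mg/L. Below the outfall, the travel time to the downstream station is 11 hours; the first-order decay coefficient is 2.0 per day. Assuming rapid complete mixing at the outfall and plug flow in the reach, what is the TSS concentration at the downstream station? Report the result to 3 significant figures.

Flow-weighted average: C = (8.300·6.600 + 0.5740·197.0) / 8.874 = 167.9/8.874 = 18.92 mg/L.
Applying C = C₀e^(−kt): 18.92 × 0.3998 = 7.563 mg/L.

7.56 mg/L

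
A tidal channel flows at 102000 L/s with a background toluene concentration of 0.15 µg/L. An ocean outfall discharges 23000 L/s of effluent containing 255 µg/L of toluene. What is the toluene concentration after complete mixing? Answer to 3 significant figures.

Mixed concentration C = ΣQC/ΣQ = (102000·0.1500 + 23000·255.0) / 125000 = 5880000/125000 = 47.04 µg/L.

47.0 µg/L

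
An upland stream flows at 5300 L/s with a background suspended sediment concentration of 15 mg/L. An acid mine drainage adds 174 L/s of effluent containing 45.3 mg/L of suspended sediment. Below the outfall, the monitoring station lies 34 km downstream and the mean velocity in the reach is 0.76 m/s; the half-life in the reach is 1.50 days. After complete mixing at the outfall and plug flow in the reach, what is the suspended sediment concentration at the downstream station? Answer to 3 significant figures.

12.6 mg/L

Mass balance: C = (5300·15.00 + 174.0·45.30) / 5474 = 87380/5474 = 15.96 mg/L.
Travel time t = 34·1000 / 0.76 = 44740 s = 12.43 h.
Half-life 1.50 d → k = ln 2 / 1.50 = 0.4621 d⁻¹.
Applying C = C₀e^(−kt): 15.96 × 0.7872 = 12.57 mg/L.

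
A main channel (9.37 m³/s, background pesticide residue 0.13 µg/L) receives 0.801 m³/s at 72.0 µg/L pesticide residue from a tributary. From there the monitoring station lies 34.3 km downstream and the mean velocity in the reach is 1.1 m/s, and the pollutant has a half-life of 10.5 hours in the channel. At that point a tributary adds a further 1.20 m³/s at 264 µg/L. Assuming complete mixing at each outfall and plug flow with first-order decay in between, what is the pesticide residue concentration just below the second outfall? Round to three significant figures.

After mixing, C = (9.370·0.1300 + 0.8010·72.00) / 10.17 = 58.89/10.17 = 5.790 µg/L; combined flow 10.17 m³/s.
Travel time t = 34.3·1000 / 1.1 = 31180 s = 8.662 h.
Half-life 10.5 h → k = ln 2 / 10.5 = 0.06601 h⁻¹ = 1.584 d⁻¹.
Applying C = C₀e^(−kt): 5.790 × 0.5645 = 3.269 µg/L.
At the second outfall, C = (10.17·3.269 + 1.200·264.0) / (10.17 + 1.200) = 30.78 µg/L.

30.8 µg/L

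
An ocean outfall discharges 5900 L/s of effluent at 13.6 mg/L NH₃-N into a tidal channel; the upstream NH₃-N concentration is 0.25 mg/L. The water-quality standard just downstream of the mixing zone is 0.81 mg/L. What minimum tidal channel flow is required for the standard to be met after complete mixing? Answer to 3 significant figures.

Set C_mix = 0.81: (Q·0.2500 + 5900·13.60) / (Q + 5900) = 0.81
→ Q = 5900·(13.60 − 0.81)/(0.81 − 0.2500) = 134800 L/s.

135000 L/s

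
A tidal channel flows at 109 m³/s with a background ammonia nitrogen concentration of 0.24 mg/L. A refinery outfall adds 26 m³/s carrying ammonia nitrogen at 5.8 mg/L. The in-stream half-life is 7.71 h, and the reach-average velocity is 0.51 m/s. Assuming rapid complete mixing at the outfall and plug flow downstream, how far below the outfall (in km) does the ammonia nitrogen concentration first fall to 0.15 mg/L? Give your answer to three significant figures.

44.3 km

Flow-weighted average: C = (109.0·0.2400 + 26.00·5.800) / 135.0 = 177.0/135.0 = 1.311 mg/L.
Half-life 7.71 h → k = ln 2 / 7.71 = 0.08990 h⁻¹ = 2.158 d⁻¹.
Set 1.311·exp(−k·t) = 0.15 → t = ln(1.311/0.15)/k = 86800 s = 24.11 h.
Distance = v·t = 0.51·86800 = 44270 m = 44.27 km.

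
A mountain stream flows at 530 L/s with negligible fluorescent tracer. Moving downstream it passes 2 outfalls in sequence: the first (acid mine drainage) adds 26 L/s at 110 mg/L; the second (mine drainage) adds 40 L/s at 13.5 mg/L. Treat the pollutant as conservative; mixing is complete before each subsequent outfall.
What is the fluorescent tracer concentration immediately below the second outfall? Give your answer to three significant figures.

5.70 mg/L

Outfall 1: combined Q = 556.0 L/s; C = (530.0·0 + 26.00·110.0)/556.0 = 5.144 mg/L.
Outfall 2: combined Q = 596.0 L/s; C = (556.0·5.144 + 40.00·13.50)/596.0 = 5.705 mg/L.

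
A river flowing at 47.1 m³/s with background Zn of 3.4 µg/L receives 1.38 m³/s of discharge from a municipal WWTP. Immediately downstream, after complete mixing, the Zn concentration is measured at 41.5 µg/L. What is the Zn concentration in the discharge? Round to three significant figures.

Mass balance: 47.10·3.400 + 1.380·Cₑ = 48.48·41.50
→ Cₑ = (48.48·41.50 − 47.10·3.400) / 1.380 = 1342 µg/L.

1340 µg/L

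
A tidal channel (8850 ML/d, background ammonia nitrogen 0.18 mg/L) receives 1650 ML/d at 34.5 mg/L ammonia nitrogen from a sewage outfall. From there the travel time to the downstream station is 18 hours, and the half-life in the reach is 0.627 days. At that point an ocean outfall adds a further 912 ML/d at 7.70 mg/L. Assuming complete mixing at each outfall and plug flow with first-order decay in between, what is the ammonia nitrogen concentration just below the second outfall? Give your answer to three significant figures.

Mass balance: C = (8850·0.1800 + 1650·34.50) / 10500 = 58520/10500 = 5.573 mg/L; combined flow 10500 ML/d.
Half-life 0.627 d → k = ln 2 / 0.627 = 1.105 d⁻¹.
After decay, C = 5.573 × e^(−kt) = 5.573 × 0.4364 = 2.432 mg/L.
Second outfall: C = (10500·2.432 + 912.0·7.700)/11410 = 2.853 mg/L.

2.85 mg/L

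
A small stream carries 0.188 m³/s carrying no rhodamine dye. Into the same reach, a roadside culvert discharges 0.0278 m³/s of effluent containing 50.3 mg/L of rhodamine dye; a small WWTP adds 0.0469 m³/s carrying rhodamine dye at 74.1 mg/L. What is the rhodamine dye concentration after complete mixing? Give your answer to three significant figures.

18.6 mg/L

Mass balance: C = (0.1880·0 + 0.02780·50.30 + 0.04690·74.10) / 0.2627 = 4.874/0.2627 = 18.55 mg/L.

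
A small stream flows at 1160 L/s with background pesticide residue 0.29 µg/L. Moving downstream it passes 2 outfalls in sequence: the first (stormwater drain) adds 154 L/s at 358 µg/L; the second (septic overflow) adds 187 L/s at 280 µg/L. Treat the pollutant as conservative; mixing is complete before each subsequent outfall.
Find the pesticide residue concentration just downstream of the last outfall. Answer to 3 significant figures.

After outfall 1: Q = 1160 + 154.0 = 1314 L/s; C = (1160·0.2900 + 154.0·358.0)/1314 = 42.21 µg/L.
After outfall 2: Q = 1314 + 187.0 = 1501 L/s; C = (1314·42.21 + 187.0·280.0)/1501 = 71.84 µg/L.

71.8 µg/L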